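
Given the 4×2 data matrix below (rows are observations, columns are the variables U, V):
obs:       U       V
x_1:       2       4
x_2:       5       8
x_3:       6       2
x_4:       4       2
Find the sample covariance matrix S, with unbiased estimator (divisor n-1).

Step 1 — column means:
  mean(U) = (2 + 5 + 6 + 4) / 4 = 17/4 = 4.25
  mean(V) = (4 + 8 + 2 + 2) / 4 = 16/4 = 4

Step 2 — sample covariance S[i,j] = (1/(n-1)) · Σ_k (x_{k,i} - mean_i) · (x_{k,j} - mean_j), with n-1 = 3.
  S[U,U] = ((-2.25)·(-2.25) + (0.75)·(0.75) + (1.75)·(1.75) + (-0.25)·(-0.25)) / 3 = 8.75/3 = 2.9167
  S[U,V] = ((-2.25)·(0) + (0.75)·(4) + (1.75)·(-2) + (-0.25)·(-2)) / 3 = 0/3 = 0
  S[V,V] = ((0)·(0) + (4)·(4) + (-2)·(-2) + (-2)·(-2)) / 3 = 24/3 = 8

S is symmetric (S[j,i] = S[i,j]). Assembling:

S = [[2.9167, 0],
 [0, 8]]


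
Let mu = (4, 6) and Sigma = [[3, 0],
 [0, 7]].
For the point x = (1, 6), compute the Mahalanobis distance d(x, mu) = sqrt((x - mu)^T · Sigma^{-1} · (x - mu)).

Step 1 — centre the observation: (x - mu) = (-3, 0).

Step 2 — invert Sigma. det(Sigma) = 3·7 - (0)² = 21.
  Sigma^{-1} = (1/det) · [[d, -b], [-b, a]] = [[0.3333, 0],
 [0, 0.1429]].

Step 3 — form the quadratic (x - mu)^T · Sigma^{-1} · (x - mu):
  Sigma^{-1} · (x - mu) = (-1, 0).
  (x - mu)^T · [Sigma^{-1} · (x - mu)] = (-3)·(-1) + (0)·(0) = 3.

Step 4 — take square root: d = √(3) ≈ 1.7321.

d(x, mu) = √(3) ≈ 1.7321


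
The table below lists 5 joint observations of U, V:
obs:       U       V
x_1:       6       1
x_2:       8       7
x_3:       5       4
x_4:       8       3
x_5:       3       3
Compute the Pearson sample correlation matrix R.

Step 1 — column means:
  mean(U) = (6 + 8 + 5 + 8 + 3) / 5 = 30/5 = 6
  mean(V) = (1 + 7 + 4 + 3 + 3) / 5 = 18/5 = 3.6

Step 2 — sample variances and covariances s[i,j] = (1/(n-1)) · Σ_k (x_{k,i} - mean_i) · (x_{k,j} - mean_j), with n-1 = 4:
  s[U,U] = ((0)·(0) + (2)·(2) + (-1)·(-1) + (2)·(2) + (-3)·(-3)) / 4 = 18/4 = 4.5
  s[U,V] = ((0)·(-2.6) + (2)·(3.4) + (-1)·(0.4) + (2)·(-0.6) + (-3)·(-0.6)) / 4 = 7/4 = 1.75
  s[V,V] = ((-2.6)·(-2.6) + (3.4)·(3.4) + (0.4)·(0.4) + (-0.6)·(-0.6) + (-0.6)·(-0.6)) / 4 = 19.2/4 = 4.8
  Sample standard deviations s_i = √(s[i,i]):
  s(U) = √(4.5) = 2.1213
  s(V) = √(4.8) = 2.1909

Step 3 — r_{ij} = s_{ij} / (s_i · s_j):
  r[U,U] = 1 (diagonal).
  r[U,V] = 1.75 / (2.1213 · 2.1909) = 1.75 / 4.6476 = 0.3765
  r[V,V] = 1 (diagonal).

R is symmetric with unit diagonal. Assembling:

R = [[1, 0.3765],
 [0.3765, 1]]


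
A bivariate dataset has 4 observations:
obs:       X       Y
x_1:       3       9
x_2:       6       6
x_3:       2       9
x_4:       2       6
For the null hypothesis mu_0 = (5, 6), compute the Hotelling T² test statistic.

Step 1 — sample mean vector:
  mean(X) = (3 + 6 + 2 + 2) / 4 = 13/4 = 3.25
  mean(Y) = (9 + 6 + 9 + 6) / 4 = 30/4 = 7.5
  x̄ = (3.25, 7.5),  deviation x̄ - mu_0 = (3.25, 7.5) - (5, 6) = (-1.75, 1.5).

Step 2 — sample covariance matrix, S[i,j] = (1/(n-1)) · Σ_k (x_{k,i} - mean_i) · (x_{k,j} - mean_j), divisor n-1 = 3:
  S[X,X] = ((-0.25)·(-0.25) + (2.75)·(2.75) + (-1.25)·(-1.25) + (-1.25)·(-1.25)) / 3 = 10.75/3 = 3.5833
  S[X,Y] = ((-0.25)·(1.5) + (2.75)·(-1.5) + (-1.25)·(1.5) + (-1.25)·(-1.5)) / 3 = -4.5/3 = -1.5
  S[Y,Y] = ((1.5)·(1.5) + (-1.5)·(-1.5) + (1.5)·(1.5) + (-1.5)·(-1.5)) / 3 = 9/3 = 3
  S = [[3.5833, -1.5],
 [-1.5, 3]].

Step 3 — invert S. det(S) = 3.5833·3 - (-1.5)² = 8.5.
  S^{-1} = (1/det) · [[d, -b], [-b, a]] = [[0.3529, 0.1765],
 [0.1765, 0.4216]].

Step 4 — quadratic form (x̄ - mu_0)^T · S^{-1} · (x̄ - mu_0):
  S^{-1} · (x̄ - mu_0) = (-0.3529, 0.3235),
  (x̄ - mu_0)^T · [...] = (-1.75)·(-0.3529) + (1.5)·(0.3235) = 1.1029.

Step 5 — scale by n: T² = 4 · 1.1029 = 4.4118.

T² ≈ 4.4118


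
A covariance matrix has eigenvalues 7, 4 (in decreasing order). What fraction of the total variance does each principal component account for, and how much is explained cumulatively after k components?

Step 1 — total variance = trace(Sigma) = Σ λ_i = 7 + 4 = 11.

Step 2 — fraction explained by component i = λ_i / Σ λ:
  PC1: 7/11 = 0.6364
  PC2: 4/11 = 0.3636

Step 3 — cumulative fraction after k components = (λ_1 + ... + λ_k) / Σ λ:
  k = 1: 7/11 = 0.6364
  k = 2: (7 + 4)/11 = 11/11 = 1

Summary (fraction, with percent):

explained: PC1 0.6364 (63.64%), PC2 0.3636 (36.36%);  cumulative: 0.6364, 1


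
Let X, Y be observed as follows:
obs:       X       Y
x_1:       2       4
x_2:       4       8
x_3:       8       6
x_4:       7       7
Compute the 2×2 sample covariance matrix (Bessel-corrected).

Step 1 — column means:
  mean(X) = (2 + 4 + 8 + 7) / 4 = 21/4 = 5.25
  mean(Y) = (4 + 8 + 6 + 7) / 4 = 25/4 = 6.25

Step 2 — sample covariance S[i,j] = (1/(n-1)) · Σ_k (x_{k,i} - mean_i) · (x_{k,j} - mean_j), with n-1 = 3.
  S[X,X] = ((-3.25)·(-3.25) + (-1.25)·(-1.25) + (2.75)·(2.75) + (1.75)·(1.75)) / 3 = 22.75/3 = 7.5833
  S[X,Y] = ((-3.25)·(-2.25) + (-1.25)·(1.75) + (2.75)·(-0.25) + (1.75)·(0.75)) / 3 = 5.75/3 = 1.9167
  S[Y,Y] = ((-2.25)·(-2.25) + (1.75)·(1.75) + (-0.25)·(-0.25) + (0.75)·(0.75)) / 3 = 8.75/3 = 2.9167

S is symmetric (S[j,i] = S[i,j]). Assembling:

S = [[7.5833, 1.9167],
 [1.9167, 2.9167]]


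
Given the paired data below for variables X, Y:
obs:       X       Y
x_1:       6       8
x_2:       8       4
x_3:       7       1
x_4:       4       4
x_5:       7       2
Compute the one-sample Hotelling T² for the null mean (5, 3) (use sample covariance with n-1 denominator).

Step 1 — sample mean vector:
  mean(X) = (6 + 8 + 7 + 4 + 7) / 5 = 32/5 = 6.4
  mean(Y) = (8 + 4 + 1 + 4 + 2) / 5 = 19/5 = 3.8
  x̄ = (6.4, 3.8),  deviation x̄ - mu_0 = (6.4, 3.8) - (5, 3) = (1.4, 0.8).

Step 2 — sample covariance matrix, S[i,j] = (1/(n-1)) · Σ_k (x_{k,i} - mean_i) · (x_{k,j} - mean_j), divisor n-1 = 4:
  S[X,X] = ((-0.4)·(-0.4) + (1.6)·(1.6) + (0.6)·(0.6) + (-2.4)·(-2.4) + (0.6)·(0.6)) / 4 = 9.2/4 = 2.3
  S[X,Y] = ((-0.4)·(4.2) + (1.6)·(0.2) + (0.6)·(-2.8) + (-2.4)·(0.2) + (0.6)·(-1.8)) / 4 = -4.6/4 = -1.15
  S[Y,Y] = ((4.2)·(4.2) + (0.2)·(0.2) + (-2.8)·(-2.8) + (0.2)·(0.2) + (-1.8)·(-1.8)) / 4 = 28.8/4 = 7.2
  S = [[2.3, -1.15],
 [-1.15, 7.2]].

Step 3 — invert S. det(S) = 2.3·7.2 - (-1.15)² = 15.2375.
  S^{-1} = (1/det) · [[d, -b], [-b, a]] = [[0.4725, 0.0755],
 [0.0755, 0.1509]].

Step 4 — quadratic form (x̄ - mu_0)^T · S^{-1} · (x̄ - mu_0):
  S^{-1} · (x̄ - mu_0) = (0.7219, 0.2264),
  (x̄ - mu_0)^T · [...] = (1.4)·(0.7219) + (0.8)·(0.2264) = 1.1918.

Step 5 — scale by n: T² = 5 · 1.1918 = 5.959.

T² ≈ 5.959


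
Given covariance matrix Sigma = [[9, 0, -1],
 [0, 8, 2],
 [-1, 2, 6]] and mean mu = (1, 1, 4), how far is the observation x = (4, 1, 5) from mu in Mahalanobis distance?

Step 1 — centre the observation: (x - mu) = (3, 0, 1).

Step 2 — invert Sigma (cofactor / det for 3×3, or solve directly):
  Sigma^{-1} = [[0.1134, -0.0052, 0.0206],
 [-0.0052, 0.1366, -0.0464],
 [0.0206, -0.0464, 0.1856]].

Step 3 — form the quadratic (x - mu)^T · Sigma^{-1} · (x - mu):
  Sigma^{-1} · (x - mu) = (0.3608, -0.0619, 0.2474).
  (x - mu)^T · [Sigma^{-1} · (x - mu)] = (3)·(0.3608) + (0)·(-0.0619) + (1)·(0.2474) = 1.3299.

Step 4 — take square root: d = √(1.3299) ≈ 1.1532.

d(x, mu) = √(1.3299) ≈ 1.1532


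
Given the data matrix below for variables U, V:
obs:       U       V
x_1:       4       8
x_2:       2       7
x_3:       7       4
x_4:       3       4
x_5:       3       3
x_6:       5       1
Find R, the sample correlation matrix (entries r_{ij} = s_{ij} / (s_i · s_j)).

Step 1 — column means:
  mean(U) = (4 + 2 + 7 + 3 + 3 + 5) / 6 = 24/6 = 4
  mean(V) = (8 + 7 + 4 + 4 + 3 + 1) / 6 = 27/6 = 4.5

Step 2 — sample variances and covariances s[i,j] = (1/(n-1)) · Σ_k (x_{k,i} - mean_i) · (x_{k,j} - mean_j), with n-1 = 5:
  s[U,U] = ((0)·(0) + (-2)·(-2) + (3)·(3) + (-1)·(-1) + (-1)·(-1) + (1)·(1)) / 5 = 16/5 = 3.2
  s[U,V] = ((0)·(3.5) + (-2)·(2.5) + (3)·(-0.5) + (-1)·(-0.5) + (-1)·(-1.5) + (1)·(-3.5)) / 5 = -8/5 = -1.6
  s[V,V] = ((3.5)·(3.5) + (2.5)·(2.5) + (-0.5)·(-0.5) + (-0.5)·(-0.5) + (-1.5)·(-1.5) + (-3.5)·(-3.5)) / 5 = 33.5/5 = 6.7
  Sample standard deviations s_i = √(s[i,i]):
  s(U) = √(3.2) = 1.7889
  s(V) = √(6.7) = 2.5884

Step 3 — r_{ij} = s_{ij} / (s_i · s_j):
  r[U,U] = 1 (diagonal).
  r[U,V] = -1.6 / (1.7889 · 2.5884) = -1.6 / 4.6303 = -0.3455
  r[V,V] = 1 (diagonal).

R is symmetric with unit diagonal. Assembling:

R = [[1, -0.3455],
 [-0.3455, 1]]


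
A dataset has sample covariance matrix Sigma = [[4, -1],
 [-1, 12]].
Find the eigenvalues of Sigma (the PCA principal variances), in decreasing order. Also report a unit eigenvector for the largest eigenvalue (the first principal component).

Step 1 — characteristic polynomial of 2×2 Sigma:
  det(Sigma - λI) = λ² - trace · λ + det = 0.
  trace = 4 + 12 = 16, det = 4·12 - (-1)² = 47.
Step 2 — discriminant:
  Δ = trace² - 4·det = 256 - 188 = 68.
Step 3 — eigenvalues:
  λ = (trace ± √Δ)/2 = (16 ± 8.2462)/2,
  λ_1 = 12.1231,  λ_2 = 3.8769.

Step 4 — unit eigenvector for λ_1: solve (Sigma - λ_1 I)v = 0. First row:
  (4 - 12.1231)·v_x + (-1)·v_y = 0, i.e. (-8.1231)·v_x + (-1)·v_y = 0,
  so v ∝ (b, λ_1 - a) = (-1, 8.1231); multiply by -1 so the first entry is positive: u = (1, -8.1231).
  ||u|| = √((1)² + (-8.1231)²) = √(66.9848) ≈ 8.1844,
  v_1 = u/||u|| ≈ (0.1222, -0.9925) (||v_1|| = 1).

λ_1 = 12.1231,  λ_2 = 3.8769;  v_1 ≈ (0.1222, -0.9925)


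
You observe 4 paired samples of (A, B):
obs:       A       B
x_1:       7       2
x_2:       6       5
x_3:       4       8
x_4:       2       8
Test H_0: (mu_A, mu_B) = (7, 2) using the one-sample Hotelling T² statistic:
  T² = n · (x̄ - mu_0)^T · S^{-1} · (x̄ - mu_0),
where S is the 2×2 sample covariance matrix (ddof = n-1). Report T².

Step 1 — sample mean vector:
  mean(A) = (7 + 6 + 4 + 2) / 4 = 19/4 = 4.75
  mean(B) = (2 + 5 + 8 + 8) / 4 = 23/4 = 5.75
  x̄ = (4.75, 5.75),  deviation x̄ - mu_0 = (4.75, 5.75) - (7, 2) = (-2.25, 3.75).

Step 2 — sample covariance matrix, S[i,j] = (1/(n-1)) · Σ_k (x_{k,i} - mean_i) · (x_{k,j} - mean_j), divisor n-1 = 3:
  S[A,A] = ((2.25)·(2.25) + (1.25)·(1.25) + (-0.75)·(-0.75) + (-2.75)·(-2.75)) / 3 = 14.75/3 = 4.9167
  S[A,B] = ((2.25)·(-3.75) + (1.25)·(-0.75) + (-0.75)·(2.25) + (-2.75)·(2.25)) / 3 = -17.25/3 = -5.75
  S[B,B] = ((-3.75)·(-3.75) + (-0.75)·(-0.75) + (2.25)·(2.25) + (2.25)·(2.25)) / 3 = 24.75/3 = 8.25
  S = [[4.9167, -5.75],
 [-5.75, 8.25]].

Step 3 — invert S. det(S) = 4.9167·8.25 - (-5.75)² = 7.5.
  S^{-1} = (1/det) · [[d, -b], [-b, a]] = [[1.1, 0.7667],
 [0.7667, 0.6556]].

Step 4 — quadratic form (x̄ - mu_0)^T · S^{-1} · (x̄ - mu_0):
  S^{-1} · (x̄ - mu_0) = (0.4, 0.7333),
  (x̄ - mu_0)^T · [...] = (-2.25)·(0.4) + (3.75)·(0.7333) = 1.85.

Step 5 — scale by n: T² = 4 · 1.85 = 7.4.

T² ≈ 7.4


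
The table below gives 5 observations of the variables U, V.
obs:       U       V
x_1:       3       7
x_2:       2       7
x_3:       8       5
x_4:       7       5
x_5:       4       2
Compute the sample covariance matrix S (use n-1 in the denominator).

Step 1 — column means:
  mean(U) = (3 + 2 + 8 + 7 + 4) / 5 = 24/5 = 4.8
  mean(V) = (7 + 7 + 5 + 5 + 2) / 5 = 26/5 = 5.2

Step 2 — sample covariance S[i,j] = (1/(n-1)) · Σ_k (x_{k,i} - mean_i) · (x_{k,j} - mean_j), with n-1 = 4.
  S[U,U] = ((-1.8)·(-1.8) + (-2.8)·(-2.8) + (3.2)·(3.2) + (2.2)·(2.2) + (-0.8)·(-0.8)) / 4 = 26.8/4 = 6.7
  S[U,V] = ((-1.8)·(1.8) + (-2.8)·(1.8) + (3.2)·(-0.2) + (2.2)·(-0.2) + (-0.8)·(-3.2)) / 4 = -6.8/4 = -1.7
  S[V,V] = ((1.8)·(1.8) + (1.8)·(1.8) + (-0.2)·(-0.2) + (-0.2)·(-0.2) + (-3.2)·(-3.2)) / 4 = 16.8/4 = 4.2

S is symmetric (S[j,i] = S[i,j]). Assembling:

S = [[6.7, -1.7],
 [-1.7, 4.2]]


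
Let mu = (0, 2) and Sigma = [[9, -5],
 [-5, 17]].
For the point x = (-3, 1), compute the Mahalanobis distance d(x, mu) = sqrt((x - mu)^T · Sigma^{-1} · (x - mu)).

Step 1 — centre the observation: (x - mu) = (-3, -1).

Step 2 — invert Sigma. det(Sigma) = 9·17 - (-5)² = 128.
  Sigma^{-1} = (1/det) · [[d, -b], [-b, a]] = [[0.1328, 0.0391],
 [0.0391, 0.0703]].

Step 3 — form the quadratic (x - mu)^T · Sigma^{-1} · (x - mu):
  Sigma^{-1} · (x - mu) = (-0.4375, -0.1875).
  (x - mu)^T · [Sigma^{-1} · (x - mu)] = (-3)·(-0.4375) + (-1)·(-0.1875) = 1.5.

Step 4 — take square root: d = √(1.5) ≈ 1.2247.

d(x, mu) = √(1.5) ≈ 1.2247


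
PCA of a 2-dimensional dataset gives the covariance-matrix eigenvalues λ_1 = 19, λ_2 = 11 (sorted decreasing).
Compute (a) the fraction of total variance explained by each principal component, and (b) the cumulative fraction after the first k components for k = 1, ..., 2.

Step 1 — total variance = trace(Sigma) = Σ λ_i = 19 + 11 = 30.

Step 2 — fraction explained by component i = λ_i / Σ λ:
  PC1: 19/30 = 0.6333
  PC2: 11/30 = 0.3667

Step 3 — cumulative fraction after k components = (λ_1 + ... + λ_k) / Σ λ:
  k = 1: 19/30 = 0.6333
  k = 2: (19 + 11)/30 = 30/30 = 1

Summary (fraction, with percent):

explained: PC1 0.6333 (63.33%), PC2 0.3667 (36.67%);  cumulative: 0.6333, 1


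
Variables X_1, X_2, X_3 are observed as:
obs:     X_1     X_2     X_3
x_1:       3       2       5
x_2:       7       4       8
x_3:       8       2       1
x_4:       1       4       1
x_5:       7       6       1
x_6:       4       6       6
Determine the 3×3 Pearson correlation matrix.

Step 1 — column means:
  mean(X_1) = (3 + 7 + 8 + 1 + 7 + 4) / 6 = 30/6 = 5
  mean(X_2) = (2 + 4 + 2 + 4 + 6 + 6) / 6 = 24/6 = 4
  mean(X_3) = (5 + 8 + 1 + 1 + 1 + 6) / 6 = 22/6 = 3.6667

Step 2 — sample variances and covariances s[i,j] = (1/(n-1)) · Σ_k (x_{k,i} - mean_i) · (x_{k,j} - mean_j), with n-1 = 5:
  s[X_1,X_1] = ((-2)·(-2) + (2)·(2) + (3)·(3) + (-4)·(-4) + (2)·(2) + (-1)·(-1)) / 5 = 38/5 = 7.6
  s[X_1,X_2] = ((-2)·(-2) + (2)·(0) + (3)·(-2) + (-4)·(0) + (2)·(2) + (-1)·(2)) / 5 = 0/5 = 0
  s[X_1,X_3] = ((-2)·(1.3333) + (2)·(4.3333) + (3)·(-2.6667) + (-4)·(-2.6667) + (2)·(-2.6667) + (-1)·(2.3333)) / 5 = 1/5 = 0.2
  s[X_2,X_2] = ((-2)·(-2) + (0)·(0) + (-2)·(-2) + (0)·(0) + (2)·(2) + (2)·(2)) / 5 = 16/5 = 3.2
  s[X_2,X_3] = ((-2)·(1.3333) + (0)·(4.3333) + (-2)·(-2.6667) + (0)·(-2.6667) + (2)·(-2.6667) + (2)·(2.3333)) / 5 = 2/5 = 0.4
  s[X_3,X_3] = ((1.3333)·(1.3333) + (4.3333)·(4.3333) + (-2.6667)·(-2.6667) + (-2.6667)·(-2.6667) + (-2.6667)·(-2.6667) + (2.3333)·(2.3333)) / 5 = 47.3333/5 = 9.4667
  Sample standard deviations s_i = √(s[i,i]):
  s(X_1) = √(7.6) = 2.7568
  s(X_2) = √(3.2) = 1.7889
  s(X_3) = √(9.4667) = 3.0768

Step 3 — r_{ij} = s_{ij} / (s_i · s_j):
  r[X_1,X_1] = 1 (diagonal).
  r[X_1,X_2] = 0 / (2.7568 · 1.7889) = 0 / 4.9315 = 0
  r[X_1,X_3] = 0.2 / (2.7568 · 3.0768) = 0.2 / 8.4821 = 0.0236
  r[X_2,X_2] = 1 (diagonal).
  r[X_2,X_3] = 0.4 / (1.7889 · 3.0768) = 0.4 / 5.5039 = 0.0727
  r[X_3,X_3] = 1 (diagonal).

R is symmetric with unit diagonal. Assembling:

R = [[1, 0, 0.0236],
 [0, 1, 0.0727],
 [0.0236, 0.0727, 1]]


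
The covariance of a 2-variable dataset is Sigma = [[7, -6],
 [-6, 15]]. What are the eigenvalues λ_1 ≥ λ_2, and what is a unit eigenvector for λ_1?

Step 1 — characteristic polynomial of 2×2 Sigma:
  det(Sigma - λI) = λ² - trace · λ + det = 0.
  trace = 7 + 15 = 22, det = 7·15 - (-6)² = 69.
Step 2 — discriminant:
  Δ = trace² - 4·det = 484 - 276 = 208.
Step 3 — eigenvalues:
  λ = (trace ± √Δ)/2 = (22 ± 14.4222)/2,
  λ_1 = 18.2111,  λ_2 = 3.7889.

Step 4 — unit eigenvector for λ_1: solve (Sigma - λ_1 I)v = 0. First row:
  (7 - 18.2111)·v_x + (-6)·v_y = 0, i.e. (-11.2111)·v_x + (-6)·v_y = 0,
  so v ∝ (b, λ_1 - a) = (-6, 11.2111); multiply by -1 so the first entry is positive: u = (6, -11.2111).
  ||u|| = √((6)² + (-11.2111)²) = √(161.6888) ≈ 12.7157,
  v_1 = u/||u|| ≈ (0.4719, -0.8817) (||v_1|| = 1).

λ_1 = 18.2111,  λ_2 = 3.7889;  v_1 ≈ (0.4719, -0.8817)


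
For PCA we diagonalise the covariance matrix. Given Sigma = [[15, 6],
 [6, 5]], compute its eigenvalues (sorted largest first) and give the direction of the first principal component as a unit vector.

Step 1 — characteristic polynomial of 2×2 Sigma:
  det(Sigma - λI) = λ² - trace · λ + det = 0.
  trace = 15 + 5 = 20, det = 15·5 - (6)² = 39.
Step 2 — discriminant:
  Δ = trace² - 4·det = 400 - 156 = 244.
Step 3 — eigenvalues:
  λ = (trace ± √Δ)/2 = (20 ± 15.6205)/2,
  λ_1 = 17.8102,  λ_2 = 2.1898.

Step 4 — unit eigenvector for λ_1: solve (Sigma - λ_1 I)v = 0. First row:
  (15 - 17.8102)·v_x + (6)·v_y = 0, i.e. (-2.8102)·v_x + (6)·v_y = 0,
  so v ∝ (b, λ_1 - a) = (6, 2.8102) = u.
  ||u|| = √((6)² + (2.8102)²) = √(43.8975) ≈ 6.6255,
  v_1 = u/||u|| ≈ (0.9056, 0.4242) (||v_1|| = 1).

λ_1 = 17.8102,  λ_2 = 2.1898;  v_1 ≈ (0.9056, 0.4242)


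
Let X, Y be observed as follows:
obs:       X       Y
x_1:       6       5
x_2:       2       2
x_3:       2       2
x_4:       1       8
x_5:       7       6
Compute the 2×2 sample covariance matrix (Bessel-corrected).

Step 1 — column means:
  mean(X) = (6 + 2 + 2 + 1 + 7) / 5 = 18/5 = 3.6
  mean(Y) = (5 + 2 + 2 + 8 + 6) / 5 = 23/5 = 4.6

Step 2 — sample covariance S[i,j] = (1/(n-1)) · Σ_k (x_{k,i} - mean_i) · (x_{k,j} - mean_j), with n-1 = 4.
  S[X,X] = ((2.4)·(2.4) + (-1.6)·(-1.6) + (-1.6)·(-1.6) + (-2.6)·(-2.6) + (3.4)·(3.4)) / 4 = 29.2/4 = 7.3
  S[X,Y] = ((2.4)·(0.4) + (-1.6)·(-2.6) + (-1.6)·(-2.6) + (-2.6)·(3.4) + (3.4)·(1.4)) / 4 = 5.2/4 = 1.3
  S[Y,Y] = ((0.4)·(0.4) + (-2.6)·(-2.6) + (-2.6)·(-2.6) + (3.4)·(3.4) + (1.4)·(1.4)) / 4 = 27.2/4 = 6.8

S is symmetric (S[j,i] = S[i,j]). Assembling:

S = [[7.3, 1.3],
 [1.3, 6.8]]


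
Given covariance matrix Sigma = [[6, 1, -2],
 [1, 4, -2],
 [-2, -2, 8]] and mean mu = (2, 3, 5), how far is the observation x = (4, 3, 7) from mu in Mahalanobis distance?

Step 1 — centre the observation: (x - mu) = (2, 0, 2).

Step 2 — invert Sigma (cofactor / det for 3×3, or solve directly):
  Sigma^{-1} = [[0.1842, -0.0263, 0.0395],
 [-0.0263, 0.2895, 0.0658],
 [0.0395, 0.0658, 0.1513]].

Step 3 — form the quadratic (x - mu)^T · Sigma^{-1} · (x - mu):
  Sigma^{-1} · (x - mu) = (0.4474, 0.0789, 0.3816).
  (x - mu)^T · [Sigma^{-1} · (x - mu)] = (2)·(0.4474) + (0)·(0.0789) + (2)·(0.3816) = 1.6579.

Step 4 — take square root: d = √(1.6579) ≈ 1.2876.

d(x, mu) = √(1.6579) ≈ 1.2876


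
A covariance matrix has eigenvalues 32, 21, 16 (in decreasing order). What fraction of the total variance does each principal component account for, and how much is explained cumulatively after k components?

Step 1 — total variance = trace(Sigma) = Σ λ_i = 32 + 21 + 16 = 69.

Step 2 — fraction explained by component i = λ_i / Σ λ:
  PC1: 32/69 = 0.4638
  PC2: 21/69 = 0.3043
  PC3: 16/69 = 0.2319

Step 3 — cumulative fraction after k components = (λ_1 + ... + λ_k) / Σ λ:
  k = 1: 32/69 = 0.4638
  k = 2: (32 + 21)/69 = 53/69 = 0.7681
  k = 3: (32 + 21 + 16)/69 = 69/69 = 1

Summary (fraction, with percent):

explained: PC1 0.4638 (46.38%), PC2 0.3043 (30.43%), PC3 0.2319 (23.19%);  cumulative: 0.4638, 0.7681, 1


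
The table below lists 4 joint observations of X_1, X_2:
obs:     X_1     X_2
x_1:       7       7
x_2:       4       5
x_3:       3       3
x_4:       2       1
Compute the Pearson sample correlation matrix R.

Step 1 — column means:
  mean(X_1) = (7 + 4 + 3 + 2) / 4 = 16/4 = 4
  mean(X_2) = (7 + 5 + 3 + 1) / 4 = 16/4 = 4

Step 2 — sample variances and covariances s[i,j] = (1/(n-1)) · Σ_k (x_{k,i} - mean_i) · (x_{k,j} - mean_j), with n-1 = 3:
  s[X_1,X_1] = ((3)·(3) + (0)·(0) + (-1)·(-1) + (-2)·(-2)) / 3 = 14/3 = 4.6667
  s[X_1,X_2] = ((3)·(3) + (0)·(1) + (-1)·(-1) + (-2)·(-3)) / 3 = 16/3 = 5.3333
  s[X_2,X_2] = ((3)·(3) + (1)·(1) + (-1)·(-1) + (-3)·(-3)) / 3 = 20/3 = 6.6667
  Sample standard deviations s_i = √(s[i,i]):
  s(X_1) = √(4.6667) = 2.1602
  s(X_2) = √(6.6667) = 2.582

Step 3 — r_{ij} = s_{ij} / (s_i · s_j):
  r[X_1,X_1] = 1 (diagonal).
  r[X_1,X_2] = 5.3333 / (2.1602 · 2.582) = 5.3333 / 5.5777 = 0.9562
  r[X_2,X_2] = 1 (diagonal).

R is symmetric with unit diagonal. Assembling:

R = [[1, 0.9562],
 [0.9562, 1]]


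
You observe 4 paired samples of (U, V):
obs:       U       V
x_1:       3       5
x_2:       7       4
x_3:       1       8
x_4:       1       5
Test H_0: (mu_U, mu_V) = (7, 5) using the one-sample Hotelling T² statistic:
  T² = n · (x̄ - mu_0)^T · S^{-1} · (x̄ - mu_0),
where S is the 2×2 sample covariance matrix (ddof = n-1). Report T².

Step 1 — sample mean vector:
  mean(U) = (3 + 7 + 1 + 1) / 4 = 12/4 = 3
  mean(V) = (5 + 4 + 8 + 5) / 4 = 22/4 = 5.5
  x̄ = (3, 5.5),  deviation x̄ - mu_0 = (3, 5.5) - (7, 5) = (-4, 0.5).

Step 2 — sample covariance matrix, S[i,j] = (1/(n-1)) · Σ_k (x_{k,i} - mean_i) · (x_{k,j} - mean_j), divisor n-1 = 3:
  S[U,U] = ((0)·(0) + (4)·(4) + (-2)·(-2) + (-2)·(-2)) / 3 = 24/3 = 8
  S[U,V] = ((0)·(-0.5) + (4)·(-1.5) + (-2)·(2.5) + (-2)·(-0.5)) / 3 = -10/3 = -3.3333
  S[V,V] = ((-0.5)·(-0.5) + (-1.5)·(-1.5) + (2.5)·(2.5) + (-0.5)·(-0.5)) / 3 = 9/3 = 3
  S = [[8, -3.3333],
 [-3.3333, 3]].

Step 3 — invert S. det(S) = 8·3 - (-3.3333)² = 12.8889.
  S^{-1} = (1/det) · [[d, -b], [-b, a]] = [[0.2328, 0.2586],
 [0.2586, 0.6207]].

Step 4 — quadratic form (x̄ - mu_0)^T · S^{-1} · (x̄ - mu_0):
  S^{-1} · (x̄ - mu_0) = (-0.8017, -0.7241),
  (x̄ - mu_0)^T · [...] = (-4)·(-0.8017) + (0.5)·(-0.7241) = 2.8448.

Step 5 — scale by n: T² = 4 · 2.8448 = 11.3793.

T² ≈ 11.3793


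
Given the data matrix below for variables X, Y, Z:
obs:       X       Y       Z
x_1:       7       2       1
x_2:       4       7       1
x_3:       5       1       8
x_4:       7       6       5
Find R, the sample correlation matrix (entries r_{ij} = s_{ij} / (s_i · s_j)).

Step 1 — column means:
  mean(X) = (7 + 4 + 5 + 7) / 4 = 23/4 = 5.75
  mean(Y) = (2 + 7 + 1 + 6) / 4 = 16/4 = 4
  mean(Z) = (1 + 1 + 8 + 5) / 4 = 15/4 = 3.75

Step 2 — sample variances and covariances s[i,j] = (1/(n-1)) · Σ_k (x_{k,i} - mean_i) · (x_{k,j} - mean_j), with n-1 = 3:
  s[X,X] = ((1.25)·(1.25) + (-1.75)·(-1.75) + (-0.75)·(-0.75) + (1.25)·(1.25)) / 3 = 6.75/3 = 2.25
  s[X,Y] = ((1.25)·(-2) + (-1.75)·(3) + (-0.75)·(-3) + (1.25)·(2)) / 3 = -3/3 = -1
  s[X,Z] = ((1.25)·(-2.75) + (-1.75)·(-2.75) + (-0.75)·(4.25) + (1.25)·(1.25)) / 3 = -0.25/3 = -0.0833
  s[Y,Y] = ((-2)·(-2) + (3)·(3) + (-3)·(-3) + (2)·(2)) / 3 = 26/3 = 8.6667
  s[Y,Z] = ((-2)·(-2.75) + (3)·(-2.75) + (-3)·(4.25) + (2)·(1.25)) / 3 = -13/3 = -4.3333
  s[Z,Z] = ((-2.75)·(-2.75) + (-2.75)·(-2.75) + (4.25)·(4.25) + (1.25)·(1.25)) / 3 = 34.75/3 = 11.5833
  Sample standard deviations s_i = √(s[i,i]):
  s(X) = √(2.25) = 1.5
  s(Y) = √(8.6667) = 2.9439
  s(Z) = √(11.5833) = 3.4034

Step 3 — r_{ij} = s_{ij} / (s_i · s_j):
  r[X,X] = 1 (diagonal).
  r[X,Y] = -1 / (1.5 · 2.9439) = -1 / 4.4159 = -0.2265
  r[X,Z] = -0.0833 / (1.5 · 3.4034) = -0.0833 / 5.1051 = -0.0163
  r[Y,Y] = 1 (diagonal).
  r[Y,Z] = -4.3333 / (2.9439 · 3.4034) = -4.3333 / 10.0194 = -0.4325
  r[Z,Z] = 1 (diagonal).

R is symmetric with unit diagonal. Assembling:

R = [[1, -0.2265, -0.0163],
 [-0.2265, 1, -0.4325],
 [-0.0163, -0.4325, 1]]


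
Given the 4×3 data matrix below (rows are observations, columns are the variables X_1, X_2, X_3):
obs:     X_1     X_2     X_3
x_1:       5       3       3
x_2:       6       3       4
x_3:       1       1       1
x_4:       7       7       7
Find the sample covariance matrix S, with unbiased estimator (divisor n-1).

Step 1 — column means:
  mean(X_1) = (5 + 6 + 1 + 7) / 4 = 19/4 = 4.75
  mean(X_2) = (3 + 3 + 1 + 7) / 4 = 14/4 = 3.5
  mean(X_3) = (3 + 4 + 1 + 7) / 4 = 15/4 = 3.75

Step 2 — sample covariance S[i,j] = (1/(n-1)) · Σ_k (x_{k,i} - mean_i) · (x_{k,j} - mean_j), with n-1 = 3.
  S[X_1,X_1] = ((0.25)·(0.25) + (1.25)·(1.25) + (-3.75)·(-3.75) + (2.25)·(2.25)) / 3 = 20.75/3 = 6.9167
  S[X_1,X_2] = ((0.25)·(-0.5) + (1.25)·(-0.5) + (-3.75)·(-2.5) + (2.25)·(3.5)) / 3 = 16.5/3 = 5.5
  S[X_1,X_3] = ((0.25)·(-0.75) + (1.25)·(0.25) + (-3.75)·(-2.75) + (2.25)·(3.25)) / 3 = 17.75/3 = 5.9167
  S[X_2,X_2] = ((-0.5)·(-0.5) + (-0.5)·(-0.5) + (-2.5)·(-2.5) + (3.5)·(3.5)) / 3 = 19/3 = 6.3333
  S[X_2,X_3] = ((-0.5)·(-0.75) + (-0.5)·(0.25) + (-2.5)·(-2.75) + (3.5)·(3.25)) / 3 = 18.5/3 = 6.1667
  S[X_3,X_3] = ((-0.75)·(-0.75) + (0.25)·(0.25) + (-2.75)·(-2.75) + (3.25)·(3.25)) / 3 = 18.75/3 = 6.25

S is symmetric (S[j,i] = S[i,j]). Assembling:

S = [[6.9167, 5.5, 5.9167],
 [5.5, 6.3333, 6.1667],
 [5.9167, 6.1667, 6.25]]


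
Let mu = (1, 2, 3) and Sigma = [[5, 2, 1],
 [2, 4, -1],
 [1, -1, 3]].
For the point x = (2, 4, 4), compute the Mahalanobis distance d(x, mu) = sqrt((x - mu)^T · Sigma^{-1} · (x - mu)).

Step 1 — centre the observation: (x - mu) = (1, 2, 1).

Step 2 — invert Sigma (cofactor / det for 3×3, or solve directly):
  Sigma^{-1} = [[0.3143, -0.2, -0.1714],
 [-0.2, 0.4, 0.2],
 [-0.1714, 0.2, 0.4571]].

Step 3 — form the quadratic (x - mu)^T · Sigma^{-1} · (x - mu):
  Sigma^{-1} · (x - mu) = (-0.2571, 0.8, 0.6857).
  (x - mu)^T · [Sigma^{-1} · (x - mu)] = (1)·(-0.2571) + (2)·(0.8) + (1)·(0.6857) = 2.0286.

Step 4 — take square root: d = √(2.0286) ≈ 1.4243.

d(x, mu) = √(2.0286) ≈ 1.4243


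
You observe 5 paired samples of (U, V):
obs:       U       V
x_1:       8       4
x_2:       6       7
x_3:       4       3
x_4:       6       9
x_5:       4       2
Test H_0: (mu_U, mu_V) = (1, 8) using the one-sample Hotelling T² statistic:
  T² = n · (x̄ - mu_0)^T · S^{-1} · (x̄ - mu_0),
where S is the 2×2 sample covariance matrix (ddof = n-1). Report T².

Step 1 — sample mean vector:
  mean(U) = (8 + 6 + 4 + 6 + 4) / 5 = 28/5 = 5.6
  mean(V) = (4 + 7 + 3 + 9 + 2) / 5 = 25/5 = 5
  x̄ = (5.6, 5),  deviation x̄ - mu_0 = (5.6, 5) - (1, 8) = (4.6, -3).

Step 2 — sample covariance matrix, S[i,j] = (1/(n-1)) · Σ_k (x_{k,i} - mean_i) · (x_{k,j} - mean_j), divisor n-1 = 4:
  S[U,U] = ((2.4)·(2.4) + (0.4)·(0.4) + (-1.6)·(-1.6) + (0.4)·(0.4) + (-1.6)·(-1.6)) / 4 = 11.2/4 = 2.8
  S[U,V] = ((2.4)·(-1) + (0.4)·(2) + (-1.6)·(-2) + (0.4)·(4) + (-1.6)·(-3)) / 4 = 8/4 = 2
  S[V,V] = ((-1)·(-1) + (2)·(2) + (-2)·(-2) + (4)·(4) + (-3)·(-3)) / 4 = 34/4 = 8.5
  S = [[2.8, 2],
 [2, 8.5]].

Step 3 — invert S. det(S) = 2.8·8.5 - (2)² = 19.8.
  S^{-1} = (1/det) · [[d, -b], [-b, a]] = [[0.4293, -0.101],
 [-0.101, 0.1414]].

Step 4 — quadratic form (x̄ - mu_0)^T · S^{-1} · (x̄ - mu_0):
  S^{-1} · (x̄ - mu_0) = (2.2778, -0.8889),
  (x̄ - mu_0)^T · [...] = (4.6)·(2.2778) + (-3)·(-0.8889) = 13.1444.

Step 5 — scale by n: T² = 5 · 13.1444 = 65.7222.

T² ≈ 65.7222


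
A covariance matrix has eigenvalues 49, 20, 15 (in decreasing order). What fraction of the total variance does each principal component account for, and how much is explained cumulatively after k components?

Step 1 — total variance = trace(Sigma) = Σ λ_i = 49 + 20 + 15 = 84.

Step 2 — fraction explained by component i = λ_i / Σ λ:
  PC1: 49/84 = 0.5833
  PC2: 20/84 = 0.2381
  PC3: 15/84 = 0.1786

Step 3 — cumulative fraction after k components = (λ_1 + ... + λ_k) / Σ λ:
  k = 1: 49/84 = 0.5833
  k = 2: (49 + 20)/84 = 69/84 = 0.8214
  k = 3: (49 + 20 + 15)/84 = 84/84 = 1

Summary (fraction, with percent):

explained: PC1 0.5833 (58.33%), PC2 0.2381 (23.81%), PC3 0.1786 (17.86%);  cumulative: 0.5833, 0.8214, 1


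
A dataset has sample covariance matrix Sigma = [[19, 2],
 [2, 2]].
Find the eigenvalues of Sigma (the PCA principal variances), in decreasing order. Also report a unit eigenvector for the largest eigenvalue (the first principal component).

Step 1 — characteristic polynomial of 2×2 Sigma:
  det(Sigma - λI) = λ² - trace · λ + det = 0.
  trace = 19 + 2 = 21, det = 19·2 - (2)² = 34.
Step 2 — discriminant:
  Δ = trace² - 4·det = 441 - 136 = 305.
Step 3 — eigenvalues:
  λ = (trace ± √Δ)/2 = (21 ± 17.4642)/2,
  λ_1 = 19.2321,  λ_2 = 1.7679.

Step 4 — unit eigenvector for λ_1: solve (Sigma - λ_1 I)v = 0. First row:
  (19 - 19.2321)·v_x + (2)·v_y = 0, i.e. (-0.2321)·v_x + (2)·v_y = 0,
  so v ∝ (b, λ_1 - a) = (2, 0.2321) = u.
  ||u|| = √((2)² + (0.2321)²) = √(4.0539) ≈ 2.0134,
  v_1 = u/||u|| ≈ (0.9933, 0.1153) (||v_1|| = 1).

λ_1 = 19.2321,  λ_2 = 1.7679;  v_1 ≈ (0.9933, 0.1153)


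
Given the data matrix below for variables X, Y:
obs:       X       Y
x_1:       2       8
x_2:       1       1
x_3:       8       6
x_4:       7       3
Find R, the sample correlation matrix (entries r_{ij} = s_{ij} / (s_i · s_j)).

Step 1 — column means:
  mean(X) = (2 + 1 + 8 + 7) / 4 = 18/4 = 4.5
  mean(Y) = (8 + 1 + 6 + 3) / 4 = 18/4 = 4.5

Step 2 — sample variances and covariances s[i,j] = (1/(n-1)) · Σ_k (x_{k,i} - mean_i) · (x_{k,j} - mean_j), with n-1 = 3:
  s[X,X] = ((-2.5)·(-2.5) + (-3.5)·(-3.5) + (3.5)·(3.5) + (2.5)·(2.5)) / 3 = 37/3 = 12.3333
  s[X,Y] = ((-2.5)·(3.5) + (-3.5)·(-3.5) + (3.5)·(1.5) + (2.5)·(-1.5)) / 3 = 5/3 = 1.6667
  s[Y,Y] = ((3.5)·(3.5) + (-3.5)·(-3.5) + (1.5)·(1.5) + (-1.5)·(-1.5)) / 3 = 29/3 = 9.6667
  Sample standard deviations s_i = √(s[i,i]):
  s(X) = √(12.3333) = 3.5119
  s(Y) = √(9.6667) = 3.1091

Step 3 — r_{ij} = s_{ij} / (s_i · s_j):
  r[X,X] = 1 (diagonal).
  r[X,Y] = 1.6667 / (3.5119 · 3.1091) = 1.6667 / 10.9189 = 0.1526
  r[Y,Y] = 1 (diagonal).

R is symmetric with unit diagonal. Assembling:

R = [[1, 0.1526],
 [0.1526, 1]]


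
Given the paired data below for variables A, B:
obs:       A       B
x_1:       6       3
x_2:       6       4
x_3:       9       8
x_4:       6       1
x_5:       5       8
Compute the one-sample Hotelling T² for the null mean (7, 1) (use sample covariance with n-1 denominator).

Step 1 — sample mean vector:
  mean(A) = (6 + 6 + 9 + 6 + 5) / 5 = 32/5 = 6.4
  mean(B) = (3 + 4 + 8 + 1 + 8) / 5 = 24/5 = 4.8
  x̄ = (6.4, 4.8),  deviation x̄ - mu_0 = (6.4, 4.8) - (7, 1) = (-0.6, 3.8).

Step 2 — sample covariance matrix, S[i,j] = (1/(n-1)) · Σ_k (x_{k,i} - mean_i) · (x_{k,j} - mean_j), divisor n-1 = 4:
  S[A,A] = ((-0.4)·(-0.4) + (-0.4)·(-0.4) + (2.6)·(2.6) + (-0.4)·(-0.4) + (-1.4)·(-1.4)) / 4 = 9.2/4 = 2.3
  S[A,B] = ((-0.4)·(-1.8) + (-0.4)·(-0.8) + (2.6)·(3.2) + (-0.4)·(-3.8) + (-1.4)·(3.2)) / 4 = 6.4/4 = 1.6
  S[B,B] = ((-1.8)·(-1.8) + (-0.8)·(-0.8) + (3.2)·(3.2) + (-3.8)·(-3.8) + (3.2)·(3.2)) / 4 = 38.8/4 = 9.7
  S = [[2.3, 1.6],
 [1.6, 9.7]].

Step 3 — invert S. det(S) = 2.3·9.7 - (1.6)² = 19.75.
  S^{-1} = (1/det) · [[d, -b], [-b, a]] = [[0.4911, -0.081],
 [-0.081, 0.1165]].

Step 4 — quadratic form (x̄ - mu_0)^T · S^{-1} · (x̄ - mu_0):
  S^{-1} · (x̄ - mu_0) = (-0.6025, 0.4911),
  (x̄ - mu_0)^T · [...] = (-0.6)·(-0.6025) + (3.8)·(0.4911) = 2.2278.

Step 5 — scale by n: T² = 5 · 2.2278 = 11.1392.

T² ≈ 11.1392


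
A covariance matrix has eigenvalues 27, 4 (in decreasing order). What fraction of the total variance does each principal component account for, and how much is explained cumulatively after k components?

Step 1 — total variance = trace(Sigma) = Σ λ_i = 27 + 4 = 31.

Step 2 — fraction explained by component i = λ_i / Σ λ:
  PC1: 27/31 = 0.871
  PC2: 4/31 = 0.129

Step 3 — cumulative fraction after k components = (λ_1 + ... + λ_k) / Σ λ:
  k = 1: 27/31 = 0.871
  k = 2: (27 + 4)/31 = 31/31 = 1

Summary (fraction, with percent):

explained: PC1 0.871 (87.1%), PC2 0.129 (12.9%);  cumulative: 0.871, 1


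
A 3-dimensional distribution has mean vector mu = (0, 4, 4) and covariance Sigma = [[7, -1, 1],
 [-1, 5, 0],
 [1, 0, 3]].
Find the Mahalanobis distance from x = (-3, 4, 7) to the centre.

Step 1 — centre the observation: (x - mu) = (-3, 0, 3).

Step 2 — invert Sigma (cofactor / det for 3×3, or solve directly):
  Sigma^{-1} = [[0.1546, 0.0309, -0.0515],
 [0.0309, 0.2062, -0.0103],
 [-0.0515, -0.0103, 0.3505]].

Step 3 — form the quadratic (x - mu)^T · Sigma^{-1} · (x - mu):
  Sigma^{-1} · (x - mu) = (-0.6186, -0.1237, 1.2062).
  (x - mu)^T · [Sigma^{-1} · (x - mu)] = (-3)·(-0.6186) + (0)·(-0.1237) + (3)·(1.2062) = 5.4742.

Step 4 — take square root: d = √(5.4742) ≈ 2.3397.

d(x, mu) = √(5.4742) ≈ 2.3397


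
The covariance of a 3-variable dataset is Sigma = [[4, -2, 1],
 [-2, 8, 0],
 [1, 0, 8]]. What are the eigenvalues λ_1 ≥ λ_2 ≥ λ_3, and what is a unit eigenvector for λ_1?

Step 1 — characteristic polynomial p(λ) = det(λI - Sigma) = λ³ - tr·λ² + c_1·λ - det, where tr = trace, c_1 = sum of the principal 2×2 minors, det = det(Sigma):
  tr = 4 + 8 + 8 = 20,
  c_1 = (4·8 - (-2)²) + (4·8 - (1)²) + (8·8 - (0)²) = 28 + 31 + 64 = 123,
  det = 4·(8·8 - (0)²) - (-2)·((-2)·8 - (0)·(1)) + (1)·((-2)·(0) - 8·(1)) = 4·(64) - (-2)·(-16) + (1)·(-8) = 216.
  So p(λ) = λ³ - 20λ² + 123λ - 216.
Step 2 — look for an integer root (rational root theorem: any rational root is an integer divisor of 216). Testing λ = 3:
  p(3) = 27 - 180 + 369 - 216 = 0  ✓
  Dividing out (λ - 3): p(λ) = (λ - 3)(λ² - 17λ + 72).
Step 3 — remaining eigenvalues from the quadratic λ² - 17λ + 72 = 0:
  Δ = 17² - 4·72 = 289 - 288 = 1,  λ = (17 ± √1)/2 = (17 ± 1)/2 = 9 or 8.
  Sorted: λ_1 = 9,  λ_2 = 8,  λ_3 = 3  (check: sum = 20 = tr ✓).

Step 4 — unit eigenvector for λ_1 = 9: v spans the null space of (Sigma - λ_1 I), whose rows are
  r_1 = (-5, -2, 1),  r_2 = (-2, -1, 0),  r_3 = (1, 0, -1).
  v is orthogonal to every row, so take v ∝ r_1 × r_2 = ((-2)·(0) - (1)·(-1), (1)·(-2) - (-5)·(0), (-5)·(-1) - (-2)·(-2)) = (1, -2, 1).
  Let u = (1, -2, 1).
  ||u|| = √((1)² + (-2)² + (1)²) = √(6) ≈ 2.4495,  v_1 = u/||u|| ≈ (0.4082, -0.8165, 0.4082) (||v_1|| = 1).

λ_1 = 9,  λ_2 = 8,  λ_3 = 3;  v_1 ≈ (0.4082, -0.8165, 0.4082)


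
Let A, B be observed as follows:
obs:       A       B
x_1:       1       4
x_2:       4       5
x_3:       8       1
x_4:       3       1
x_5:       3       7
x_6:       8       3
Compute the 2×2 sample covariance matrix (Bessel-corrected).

Step 1 — column means:
  mean(A) = (1 + 4 + 8 + 3 + 3 + 8) / 6 = 27/6 = 4.5
  mean(B) = (4 + 5 + 1 + 1 + 7 + 3) / 6 = 21/6 = 3.5

Step 2 — sample covariance S[i,j] = (1/(n-1)) · Σ_k (x_{k,i} - mean_i) · (x_{k,j} - mean_j), with n-1 = 5.
  S[A,A] = ((-3.5)·(-3.5) + (-0.5)·(-0.5) + (3.5)·(3.5) + (-1.5)·(-1.5) + (-1.5)·(-1.5) + (3.5)·(3.5)) / 5 = 41.5/5 = 8.3
  S[A,B] = ((-3.5)·(0.5) + (-0.5)·(1.5) + (3.5)·(-2.5) + (-1.5)·(-2.5) + (-1.5)·(3.5) + (3.5)·(-0.5)) / 5 = -14.5/5 = -2.9
  S[B,B] = ((0.5)·(0.5) + (1.5)·(1.5) + (-2.5)·(-2.5) + (-2.5)·(-2.5) + (3.5)·(3.5) + (-0.5)·(-0.5)) / 5 = 27.5/5 = 5.5

S is symmetric (S[j,i] = S[i,j]). Assembling:

S = [[8.3, -2.9],
 [-2.9, 5.5]]


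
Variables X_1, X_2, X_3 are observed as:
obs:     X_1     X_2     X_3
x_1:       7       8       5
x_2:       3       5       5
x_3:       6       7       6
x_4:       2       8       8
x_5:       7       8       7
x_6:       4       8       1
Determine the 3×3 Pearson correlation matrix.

Step 1 — column means:
  mean(X_1) = (7 + 3 + 6 + 2 + 7 + 4) / 6 = 29/6 = 4.8333
  mean(X_2) = (8 + 5 + 7 + 8 + 8 + 8) / 6 = 44/6 = 7.3333
  mean(X_3) = (5 + 5 + 6 + 8 + 7 + 1) / 6 = 32/6 = 5.3333

Step 2 — sample variances and covariances s[i,j] = (1/(n-1)) · Σ_k (x_{k,i} - mean_i) · (x_{k,j} - mean_j), with n-1 = 5:
  s[X_1,X_1] = ((2.1667)·(2.1667) + (-1.8333)·(-1.8333) + (1.1667)·(1.1667) + (-2.8333)·(-2.8333) + (2.1667)·(2.1667) + (-0.8333)·(-0.8333)) / 5 = 22.8333/5 = 4.5667
  s[X_1,X_2] = ((2.1667)·(0.6667) + (-1.8333)·(-2.3333) + (1.1667)·(-0.3333) + (-2.8333)·(0.6667) + (2.1667)·(0.6667) + (-0.8333)·(0.6667)) / 5 = 4.3333/5 = 0.8667
  s[X_1,X_3] = ((2.1667)·(-0.3333) + (-1.8333)·(-0.3333) + (1.1667)·(0.6667) + (-2.8333)·(2.6667) + (2.1667)·(1.6667) + (-0.8333)·(-4.3333)) / 5 = 0.3333/5 = 0.0667
  s[X_2,X_2] = ((0.6667)·(0.6667) + (-2.3333)·(-2.3333) + (-0.3333)·(-0.3333) + (0.6667)·(0.6667) + (0.6667)·(0.6667) + (0.6667)·(0.6667)) / 5 = 7.3333/5 = 1.4667
  s[X_2,X_3] = ((0.6667)·(-0.3333) + (-2.3333)·(-0.3333) + (-0.3333)·(0.6667) + (0.6667)·(2.6667) + (0.6667)·(1.6667) + (0.6667)·(-4.3333)) / 5 = 0.3333/5 = 0.0667
  s[X_3,X_3] = ((-0.3333)·(-0.3333) + (-0.3333)·(-0.3333) + (0.6667)·(0.6667) + (2.6667)·(2.6667) + (1.6667)·(1.6667) + (-4.3333)·(-4.3333)) / 5 = 29.3333/5 = 5.8667
  Sample standard deviations s_i = √(s[i,i]):
  s(X_1) = √(4.5667) = 2.137
  s(X_2) = √(1.4667) = 1.2111
  s(X_3) = √(5.8667) = 2.4221

Step 3 — r_{ij} = s_{ij} / (s_i · s_j):
  r[X_1,X_1] = 1 (diagonal).
  r[X_1,X_2] = 0.8667 / (2.137 · 1.2111) = 0.8667 / 2.588 = 0.3349
  r[X_1,X_3] = 0.0667 / (2.137 · 2.4221) = 0.0667 / 5.176 = 0.0129
  r[X_2,X_2] = 1 (diagonal).
  r[X_2,X_3] = 0.0667 / (1.2111 · 2.4221) = 0.0667 / 2.9333 = 0.0227
  r[X_3,X_3] = 1 (diagonal).

R is symmetric with unit diagonal. Assembling:

R = [[1, 0.3349, 0.0129],
 [0.3349, 1, 0.0227],
 [0.0129, 0.0227, 1]]


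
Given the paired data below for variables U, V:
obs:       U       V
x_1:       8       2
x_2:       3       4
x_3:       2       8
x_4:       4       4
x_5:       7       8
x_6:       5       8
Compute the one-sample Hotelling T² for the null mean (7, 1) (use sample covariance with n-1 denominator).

Step 1 — sample mean vector:
  mean(U) = (8 + 3 + 2 + 4 + 7 + 5) / 6 = 29/6 = 4.8333
  mean(V) = (2 + 4 + 8 + 4 + 8 + 8) / 6 = 34/6 = 5.6667
  x̄ = (4.8333, 5.6667),  deviation x̄ - mu_0 = (4.8333, 5.6667) - (7, 1) = (-2.1667, 4.6667).

Step 2 — sample covariance matrix, S[i,j] = (1/(n-1)) · Σ_k (x_{k,i} - mean_i) · (x_{k,j} - mean_j), divisor n-1 = 5:
  S[U,U] = ((3.1667)·(3.1667) + (-1.8333)·(-1.8333) + (-2.8333)·(-2.8333) + (-0.8333)·(-0.8333) + (2.1667)·(2.1667) + (0.1667)·(0.1667)) / 5 = 26.8333/5 = 5.3667
  S[U,V] = ((3.1667)·(-3.6667) + (-1.8333)·(-1.6667) + (-2.8333)·(2.3333) + (-0.8333)·(-1.6667) + (2.1667)·(2.3333) + (0.1667)·(2.3333)) / 5 = -8.3333/5 = -1.6667
  S[V,V] = ((-3.6667)·(-3.6667) + (-1.6667)·(-1.6667) + (2.3333)·(2.3333) + (-1.6667)·(-1.6667) + (2.3333)·(2.3333) + (2.3333)·(2.3333)) / 5 = 35.3333/5 = 7.0667
  S = [[5.3667, -1.6667],
 [-1.6667, 7.0667]].

Step 3 — invert S. det(S) = 5.3667·7.0667 - (-1.6667)² = 35.1467.
  S^{-1} = (1/det) · [[d, -b], [-b, a]] = [[0.2011, 0.0474],
 [0.0474, 0.1527]].

Step 4 — quadratic form (x̄ - mu_0)^T · S^{-1} · (x̄ - mu_0):
  S^{-1} · (x̄ - mu_0) = (-0.2143, 0.6098),
  (x̄ - mu_0)^T · [...] = (-2.1667)·(-0.2143) + (4.6667)·(0.6098) = 3.3103.

Step 5 — scale by n: T² = 6 · 3.3103 = 19.8615.

T² ≈ 19.8615


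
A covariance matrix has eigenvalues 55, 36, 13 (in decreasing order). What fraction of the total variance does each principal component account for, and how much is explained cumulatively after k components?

Step 1 — total variance = trace(Sigma) = Σ λ_i = 55 + 36 + 13 = 104.

Step 2 — fraction explained by component i = λ_i / Σ λ:
  PC1: 55/104 = 0.5288
  PC2: 36/104 = 0.3462
  PC3: 13/104 = 0.125

Step 3 — cumulative fraction after k components = (λ_1 + ... + λ_k) / Σ λ:
  k = 1: 55/104 = 0.5288
  k = 2: (55 + 36)/104 = 91/104 = 0.875
  k = 3: (55 + 36 + 13)/104 = 104/104 = 1

Summary (fraction, with percent):

explained: PC1 0.5288 (52.88%), PC2 0.3462 (34.62%), PC3 0.125 (12.5%);  cumulative: 0.5288, 0.875, 1


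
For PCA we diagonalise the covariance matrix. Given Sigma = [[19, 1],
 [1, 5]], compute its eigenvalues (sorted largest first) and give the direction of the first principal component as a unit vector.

Step 1 — characteristic polynomial of 2×2 Sigma:
  det(Sigma - λI) = λ² - trace · λ + det = 0.
  trace = 19 + 5 = 24, det = 19·5 - (1)² = 94.
Step 2 — discriminant:
  Δ = trace² - 4·det = 576 - 376 = 200.
Step 3 — eigenvalues:
  λ = (trace ± √Δ)/2 = (24 ± 14.1421)/2,
  λ_1 = 19.0711,  λ_2 = 4.9289.

Step 4 — unit eigenvector for λ_1: solve (Sigma - λ_1 I)v = 0. First row:
  (19 - 19.0711)·v_x + (1)·v_y = 0, i.e. (-0.0711)·v_x + (1)·v_y = 0,
  so v ∝ (b, λ_1 - a) = (1, 0.0711) = u.
  ||u|| = √((1)² + (0.0711)²) = √(1.0051) ≈ 1.0025,
  v_1 = u/||u|| ≈ (0.9975, 0.0709) (||v_1|| = 1).

λ_1 = 19.0711,  λ_2 = 4.9289;  v_1 ≈ (0.9975, 0.0709)
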